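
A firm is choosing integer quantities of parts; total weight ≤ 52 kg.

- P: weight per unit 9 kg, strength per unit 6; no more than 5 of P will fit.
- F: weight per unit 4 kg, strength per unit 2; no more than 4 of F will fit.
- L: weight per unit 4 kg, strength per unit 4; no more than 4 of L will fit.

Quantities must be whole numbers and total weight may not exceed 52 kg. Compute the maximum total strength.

3×P, 2×F, and 4×L: weight 51 ≤ 52, strength 3·6 + 2·2 + 4·4 = 38.
4×P and 4×L: weight 52 ≤ 52, strength 4·6 + 4·4 = 40.
Best is 40.

40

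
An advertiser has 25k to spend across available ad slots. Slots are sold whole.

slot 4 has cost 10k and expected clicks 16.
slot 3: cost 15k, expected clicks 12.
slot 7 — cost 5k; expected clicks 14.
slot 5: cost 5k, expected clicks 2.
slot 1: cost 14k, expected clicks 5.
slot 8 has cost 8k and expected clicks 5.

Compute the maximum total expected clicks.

slot 4 + slot 7 + slot 8: cost 10 + 5 + 8 = 23 ≤ 25, expected clicks 16 + 14 + 5 = 35.
slot 4 + slot 7 + slot 5: cost 10 + 5 + 5 = 20 ≤ 25, expected clicks 16 + 14 + 2 = 32.
slot 4 + slot 7: cost 10 + 5 = 15 ≤ 25, expected clicks 16 + 14 = 30.
Best is slot 4, slot 7, and slot 8 with total expected clicks 35.

35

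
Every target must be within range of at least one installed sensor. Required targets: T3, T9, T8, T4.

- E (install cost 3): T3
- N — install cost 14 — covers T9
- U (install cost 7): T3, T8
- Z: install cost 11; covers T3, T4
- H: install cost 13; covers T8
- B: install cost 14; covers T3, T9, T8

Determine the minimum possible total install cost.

The greedy cost-per-new-target heuristic would pick E, U, Z, and N for 35, but a cheaper cover exists.
Choose Z and B: together they cover T3, T9, T8, T4 — every target.
Total install cost: 11 + 14 = 25.
No cover costs less than 25.

25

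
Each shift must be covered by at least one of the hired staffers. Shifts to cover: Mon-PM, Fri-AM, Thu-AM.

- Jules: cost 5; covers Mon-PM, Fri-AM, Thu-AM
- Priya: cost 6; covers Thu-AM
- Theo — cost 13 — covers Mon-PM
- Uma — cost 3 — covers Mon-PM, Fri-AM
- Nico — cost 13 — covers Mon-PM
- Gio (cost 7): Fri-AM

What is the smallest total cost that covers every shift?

Jules alone covers Mon-PM, Fri-AM, Thu-AM — every shift.
Total cost: 5.

5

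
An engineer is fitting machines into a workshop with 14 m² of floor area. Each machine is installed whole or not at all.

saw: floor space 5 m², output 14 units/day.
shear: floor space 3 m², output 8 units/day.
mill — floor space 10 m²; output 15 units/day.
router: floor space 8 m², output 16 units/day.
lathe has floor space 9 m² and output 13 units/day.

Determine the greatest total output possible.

saw + router: floor space 5 + 8 = 13 ≤ 14, output 14 + 16 = 30.
saw + lathe: floor space 5 + 9 = 14 ≤ 14, output 14 + 13 = 27.
shear + router: floor space 3 + 8 = 11 ≤ 14, output 8 + 16 = 24.
Best is saw and router with total output 30.

30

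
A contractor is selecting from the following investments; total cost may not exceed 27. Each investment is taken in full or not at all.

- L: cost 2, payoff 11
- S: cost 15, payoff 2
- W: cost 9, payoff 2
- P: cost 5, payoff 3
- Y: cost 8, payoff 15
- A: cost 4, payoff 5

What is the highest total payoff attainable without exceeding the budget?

L + W + Y + A: cost 2 + 9 + 8 + 4 = 23 ≤ 27, payoff 11 + 2 + 15 + 5 = 33.
L + P + Y + A: cost 2 + 5 + 8 + 4 = 19 ≤ 27, payoff 11 + 3 + 15 + 5 = 34.
L + Y + A: cost 2 + 8 + 4 = 14 ≤ 27, payoff 11 + 15 + 5 = 31.
Best is L, P, Y, and A with total payoff 34.

34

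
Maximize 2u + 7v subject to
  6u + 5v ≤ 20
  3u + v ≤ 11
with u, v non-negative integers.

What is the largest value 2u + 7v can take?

(u,v)=(0,4) is feasible, giving 28.
(u,v)=(0,3) is feasible, giving 21.
The best lattice point is (0,4), giving 28.

28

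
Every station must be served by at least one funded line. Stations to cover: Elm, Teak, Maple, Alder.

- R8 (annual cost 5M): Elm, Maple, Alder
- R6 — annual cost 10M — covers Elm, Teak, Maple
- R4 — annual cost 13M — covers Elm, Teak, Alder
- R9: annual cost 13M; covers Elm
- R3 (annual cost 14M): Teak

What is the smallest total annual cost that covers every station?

15

Choose R8 and R6: together they cover Elm, Teak, Maple, Alder — every station.
Total annual cost: 5 + 10 = 15.
No cover costs less than 15.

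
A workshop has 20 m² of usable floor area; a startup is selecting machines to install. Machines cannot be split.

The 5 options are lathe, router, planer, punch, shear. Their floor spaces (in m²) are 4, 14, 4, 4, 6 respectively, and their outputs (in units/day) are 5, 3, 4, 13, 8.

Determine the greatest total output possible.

Take lathe, planer, punch, and shear: floor space 4 + 4 + 4 + 6 = 18 ≤ 20, output 5 + 4 + 13 + 8 = 30.
No other feasible combination does better.

30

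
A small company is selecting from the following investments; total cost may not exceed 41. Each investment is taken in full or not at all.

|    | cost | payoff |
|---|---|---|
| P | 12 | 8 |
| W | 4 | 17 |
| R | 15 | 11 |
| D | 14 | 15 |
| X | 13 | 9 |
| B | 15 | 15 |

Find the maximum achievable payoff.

Allowing fractional choices, the relaxed optimum would be about 52.9, but investments are indivisible.
W + R + D: cost 4 + 15 + 14 = 33 ≤ 41, payoff 17 + 11 + 15 = 43.
W + D + B: cost 4 + 14 + 15 = 33 ≤ 41, payoff 17 + 15 + 15 = 47.
W + R + B: cost 4 + 15 + 15 = 34 ≤ 41, payoff 17 + 11 + 15 = 43.
Best is W, D, and B with total payoff 47.

47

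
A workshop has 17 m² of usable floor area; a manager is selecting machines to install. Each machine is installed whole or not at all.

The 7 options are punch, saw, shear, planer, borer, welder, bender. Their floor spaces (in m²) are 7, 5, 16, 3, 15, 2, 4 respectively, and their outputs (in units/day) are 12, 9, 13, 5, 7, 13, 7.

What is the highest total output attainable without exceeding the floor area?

Take punch, saw, planer, and welder: floor space 7 + 5 + 3 + 2 = 17 ≤ 17, output 12 + 9 + 5 + 13 = 39.
No other feasible combination does better.

39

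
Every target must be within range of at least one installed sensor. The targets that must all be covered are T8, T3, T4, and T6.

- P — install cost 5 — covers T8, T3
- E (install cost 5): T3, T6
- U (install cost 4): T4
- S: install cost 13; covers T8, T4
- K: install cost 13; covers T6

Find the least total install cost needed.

14

Choose P, E, and U: together they cover T8, T3, T4, T6 — every target.
Total install cost: 5 + 5 + 4 = 14.
No cover costs less than 14.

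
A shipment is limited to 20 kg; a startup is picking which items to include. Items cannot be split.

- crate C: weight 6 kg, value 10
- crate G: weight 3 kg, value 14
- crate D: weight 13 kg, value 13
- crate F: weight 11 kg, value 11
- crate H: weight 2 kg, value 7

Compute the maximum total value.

crate C + crate G + crate F: weight 6 + 3 + 11 = 20 ≤ 20, value 10 + 14 + 11 = 35.
crate G + crate F + crate H: weight 3 + 11 + 2 = 16 ≤ 20, value 14 + 11 + 7 = 32.
crate G + crate D + crate H: weight 3 + 13 + 2 = 18 ≤ 20, value 14 + 13 + 7 = 34.
Best is crate C, crate G, and crate F with total value 35.

35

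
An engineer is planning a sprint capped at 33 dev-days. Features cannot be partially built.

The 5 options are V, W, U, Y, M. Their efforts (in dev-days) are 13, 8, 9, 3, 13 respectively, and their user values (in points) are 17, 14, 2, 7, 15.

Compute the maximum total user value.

Allowing fractional choices, the relaxed optimum would be about 48.4, but features are indivisible.
V + W + Y: effort 13 + 8 + 3 = 24 ≤ 33, user value 17 + 14 + 7 = 38.
V + W + U + Y: effort 13 + 8 + 9 + 3 = 33 ≤ 33, user value 17 + 14 + 2 + 7 = 40.
V + Y + M: effort 13 + 3 + 13 = 29 ≤ 33, user value 17 + 7 + 15 = 39.
Best is V, W, U, and Y with total user value 40.

40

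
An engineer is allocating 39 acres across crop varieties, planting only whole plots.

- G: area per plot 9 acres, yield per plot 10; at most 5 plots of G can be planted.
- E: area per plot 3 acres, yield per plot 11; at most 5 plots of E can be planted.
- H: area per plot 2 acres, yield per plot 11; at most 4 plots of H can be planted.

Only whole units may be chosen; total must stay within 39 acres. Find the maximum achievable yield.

H has the best ratio (11/2); taking only H gives at most 4×11 = 44 (stopped by the supply cap of 4).
Mixing does better — 1×G, 5×E, and 4×H: area 32 ≤ 39, yield 1·10 + 5·11 + 4·11 = 109.

109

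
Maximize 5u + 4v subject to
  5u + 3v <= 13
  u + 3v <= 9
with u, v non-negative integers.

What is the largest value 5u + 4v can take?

14

The continuous relaxation peaks at (1, 2.67) with value 15.67; rounding to a feasible lattice point costs some objective.
(u,v)=(2,1): 5·2+3·1=13≤13, 1·2+3·1=5≤9, objective 14.
(u,v)=(1,2): 5·1+3·2=11≤13, 1·1+3·2=7≤9, objective 13.
(u,v)=(0,3): 5·0+3·3=9≤13, 1·0+3·3=9≤9, objective 12.
(u,v)=(2,0): 5·2+3·0=10≤13, 1·2+3·0=2≤9, objective 10.
No feasible integer point exceeds 14.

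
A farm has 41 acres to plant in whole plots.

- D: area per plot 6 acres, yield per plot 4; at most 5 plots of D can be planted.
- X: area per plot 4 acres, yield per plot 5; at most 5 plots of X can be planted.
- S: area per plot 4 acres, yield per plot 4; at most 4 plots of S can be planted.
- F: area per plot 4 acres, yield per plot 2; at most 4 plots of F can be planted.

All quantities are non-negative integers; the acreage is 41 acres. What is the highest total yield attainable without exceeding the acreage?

X has the best ratio (5/4); taking only X gives at most 5×5 = 25 (stopped by the supply cap of 5).
Mixing does better — 5×X, 4×S, and 1×F: area 40 ≤ 41, yield 5·5 + 4·4 + 1·2 = 43.

43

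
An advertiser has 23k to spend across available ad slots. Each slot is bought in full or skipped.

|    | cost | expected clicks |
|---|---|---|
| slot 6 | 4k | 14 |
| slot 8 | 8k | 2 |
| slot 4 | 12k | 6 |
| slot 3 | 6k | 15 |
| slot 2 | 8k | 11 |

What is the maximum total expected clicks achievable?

40

Take slot 6, slot 3, and slot 2: cost 4 + 6 + 8 = 18 ≤ 23, expected clicks 14 + 15 + 11 = 40.
No other feasible combination does better.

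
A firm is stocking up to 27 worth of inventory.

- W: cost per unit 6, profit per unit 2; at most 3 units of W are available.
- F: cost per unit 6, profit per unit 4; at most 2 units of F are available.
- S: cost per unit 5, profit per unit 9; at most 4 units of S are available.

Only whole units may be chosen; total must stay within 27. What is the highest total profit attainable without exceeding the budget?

This is a bounded integer knapsack.
1×F and 4×S: cost 26 ≤ 27, profit 1·4 + 4·9 = 40.
1×W and 4×S: cost 26 ≤ 27, profit 1·2 + 4·9 = 38.
Best is 40.

40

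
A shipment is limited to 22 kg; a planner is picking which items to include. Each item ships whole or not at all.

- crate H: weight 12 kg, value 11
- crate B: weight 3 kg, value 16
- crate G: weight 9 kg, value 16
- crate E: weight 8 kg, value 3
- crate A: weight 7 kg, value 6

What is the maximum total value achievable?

38

Take crate B, crate G, and crate A: weight 3 + 9 + 7 = 19 ≤ 22, value 16 + 16 + 6 = 38.
No other feasible combination does better.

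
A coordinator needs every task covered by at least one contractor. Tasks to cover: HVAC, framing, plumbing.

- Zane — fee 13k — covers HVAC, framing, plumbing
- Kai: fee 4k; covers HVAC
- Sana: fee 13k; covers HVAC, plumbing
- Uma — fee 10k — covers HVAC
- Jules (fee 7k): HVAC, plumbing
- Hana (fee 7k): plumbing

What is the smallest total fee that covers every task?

Zane alone covers HVAC, framing, plumbing — every task.
Total fee: 13.

13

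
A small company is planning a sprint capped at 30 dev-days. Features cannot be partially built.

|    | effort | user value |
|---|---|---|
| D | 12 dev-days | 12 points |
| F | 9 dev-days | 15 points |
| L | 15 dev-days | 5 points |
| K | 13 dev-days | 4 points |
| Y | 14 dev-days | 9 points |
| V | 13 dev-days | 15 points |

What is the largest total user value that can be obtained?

30

F + V: effort 9 + 13 = 22 ≤ 30, user value 15 + 15 = 30.
D + V: effort 12 + 13 = 25 ≤ 30, user value 12 + 15 = 27.
D + F: effort 12 + 9 = 21 ≤ 30, user value 12 + 15 = 27.
Best is F and V with total user value 30.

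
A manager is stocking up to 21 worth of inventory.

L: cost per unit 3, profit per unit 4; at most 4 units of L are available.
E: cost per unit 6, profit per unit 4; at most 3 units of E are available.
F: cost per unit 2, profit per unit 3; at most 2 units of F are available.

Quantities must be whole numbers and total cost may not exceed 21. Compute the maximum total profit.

4×L, 1×E, and 1×F: cost 20 ≤ 21, profit 4·4 + 1·4 + 1·3 = 23.
3×L, 1×E, and 2×F: cost 19 ≤ 21, profit 3·4 + 1·4 + 2·3 = 22.
Best is 23.

23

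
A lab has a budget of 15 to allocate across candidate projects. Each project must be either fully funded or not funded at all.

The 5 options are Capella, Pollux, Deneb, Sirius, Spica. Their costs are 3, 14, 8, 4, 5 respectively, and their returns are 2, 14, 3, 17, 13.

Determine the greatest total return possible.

32

Capella + Sirius + Spica: cost 3 + 4 + 5 = 12 ≤ 15, return 2 + 17 + 13 = 32.
Sirius + Spica: cost 4 + 5 = 9 ≤ 15, return 17 + 13 = 30.
Best is Capella, Sirius, and Spica with total return 32.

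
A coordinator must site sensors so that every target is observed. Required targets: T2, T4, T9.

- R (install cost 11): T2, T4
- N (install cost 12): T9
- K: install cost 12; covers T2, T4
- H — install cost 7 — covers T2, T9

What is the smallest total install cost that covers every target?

Choose R and H: together they cover T2, T4, T9 — every target.
Total install cost: 11 + 7 = 18.
No cover costs less than 18.

18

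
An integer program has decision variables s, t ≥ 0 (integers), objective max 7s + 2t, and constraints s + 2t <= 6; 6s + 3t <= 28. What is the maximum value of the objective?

30

(s,t)=(4,1): 1·4+2·1=6≤6, 6·4+3·1=27≤28, objective 30.
(s,t)=(4,0): 1·4+2·0=4≤6, 6·4+3·0=24≤28, objective 28.
(s,t)=(3,1): 1·3+2·1=5≤6, 6·3+3·1=21≤28, objective 23.
(s,t)=(3,0): 1·3+2·0=3≤6, 6·3+3·0=18≤28, objective 21.
The best lattice point is (4,1), giving 30.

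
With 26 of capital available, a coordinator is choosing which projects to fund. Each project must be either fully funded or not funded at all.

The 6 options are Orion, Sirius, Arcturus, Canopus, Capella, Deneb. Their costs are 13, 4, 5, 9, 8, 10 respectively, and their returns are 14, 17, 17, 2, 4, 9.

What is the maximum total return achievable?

Treat it as a binary knapsack problem.
Allowing fractional choices, the relaxed optimum would be about 51.6, but projects are indivisible.
Sirius + Arcturus + Canopus + Capella: cost 4 + 5 + 9 + 8 = 26 ≤ 26, return 17 + 17 + 2 + 4 = 40.
Sirius + Arcturus + Deneb: cost 4 + 5 + 10 = 19 ≤ 26, return 17 + 17 + 9 = 43.
Orion + Sirius + Arcturus: cost 13 + 4 + 5 = 22 ≤ 26, return 14 + 17 + 17 = 48.
Best is Orion, Sirius, and Arcturus with total return 48.

48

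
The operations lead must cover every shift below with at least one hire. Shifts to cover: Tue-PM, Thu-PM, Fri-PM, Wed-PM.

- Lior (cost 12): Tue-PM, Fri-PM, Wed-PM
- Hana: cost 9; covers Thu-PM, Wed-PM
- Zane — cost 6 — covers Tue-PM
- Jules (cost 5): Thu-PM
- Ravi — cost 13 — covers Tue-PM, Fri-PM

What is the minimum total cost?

This is a weighted set-cover instance.
Choose Lior and Jules: together they cover Tue-PM, Thu-PM, Fri-PM, Wed-PM — every shift.
Total cost: 12 + 5 = 17.

17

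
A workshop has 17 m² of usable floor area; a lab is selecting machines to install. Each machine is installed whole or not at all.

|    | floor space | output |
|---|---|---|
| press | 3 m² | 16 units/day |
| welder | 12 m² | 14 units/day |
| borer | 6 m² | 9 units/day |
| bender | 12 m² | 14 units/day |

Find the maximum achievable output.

This is an integer program with binary decision variables.
Allowing fractional choices, the relaxed optimum would be about 34.3, but machines are indivisible.
press + welder: floor space 3 + 12 = 15 ≤ 17, output 16 + 14 = 30.
press + bender: floor space 3 + 12 = 15 ≤ 17, output 16 + 14 = 30.
press + borer: floor space 3 + 6 = 9 ≤ 17, output 16 + 9 = 25.
The maximum output is 30; one optimal choice is press and welder.

30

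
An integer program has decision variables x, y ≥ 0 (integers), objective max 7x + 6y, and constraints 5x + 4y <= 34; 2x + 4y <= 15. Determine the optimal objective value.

42

Relaxing integrality, the LP optimum is 47.83 at (x,y) = (6.33, 0.583), which is not an integer point.
(x,y)=(6,0): 5·6+4·0=30≤34, 2·6+4·0=12≤15, objective 42.
(x,y)=(5,1): 5·5+4·1=29≤34, 2·5+4·1=14≤15, objective 41.
No feasible integer point exceeds 42.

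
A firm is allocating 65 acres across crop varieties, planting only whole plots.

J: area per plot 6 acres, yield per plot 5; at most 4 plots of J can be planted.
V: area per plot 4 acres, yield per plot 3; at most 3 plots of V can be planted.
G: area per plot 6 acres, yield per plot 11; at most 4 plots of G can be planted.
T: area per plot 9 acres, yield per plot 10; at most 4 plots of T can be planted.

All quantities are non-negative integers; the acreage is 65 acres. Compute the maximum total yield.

87

G has the best ratio (11/6); taking only G gives at most 4×11 = 44 (stopped by the supply cap of 4).
Mixing does better — 1×V, 4×G, and 4×T: area 64 ≤ 65, yield 1·3 + 4·11 + 4·10 = 87.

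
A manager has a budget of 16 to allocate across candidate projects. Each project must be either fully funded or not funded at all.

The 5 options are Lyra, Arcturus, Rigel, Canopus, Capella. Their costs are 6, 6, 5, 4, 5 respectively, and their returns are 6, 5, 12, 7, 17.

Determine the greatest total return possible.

Take Rigel, Canopus, and Capella: cost 5 + 4 + 5 = 14 ≤ 16, return 12 + 7 + 17 = 36.
No other feasible combination does better.

36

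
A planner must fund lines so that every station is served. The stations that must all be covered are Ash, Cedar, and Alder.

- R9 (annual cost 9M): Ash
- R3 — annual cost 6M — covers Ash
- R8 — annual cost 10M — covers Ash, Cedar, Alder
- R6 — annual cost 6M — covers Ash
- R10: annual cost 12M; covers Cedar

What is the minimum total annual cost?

This is an integer covering problem.
R8 alone covers Ash, Cedar, Alder — every station.
Total annual cost: 10.
No cover costs less than 10.

10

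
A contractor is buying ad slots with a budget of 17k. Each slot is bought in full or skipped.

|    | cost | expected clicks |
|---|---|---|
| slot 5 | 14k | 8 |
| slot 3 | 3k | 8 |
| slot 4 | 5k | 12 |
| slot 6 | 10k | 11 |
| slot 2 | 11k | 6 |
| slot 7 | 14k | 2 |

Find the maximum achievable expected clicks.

23

Allowing fractional choices, the relaxed optimum would be about 29.9, but ad slots are indivisible.
slot 4 + slot 6: cost 5 + 10 = 15 ≤ 17, expected clicks 12 + 11 = 23.
slot 3 + slot 4: cost 3 + 5 = 8 ≤ 17, expected clicks 8 + 12 = 20.
Best is slot 4 and slot 6 with total expected clicks 23.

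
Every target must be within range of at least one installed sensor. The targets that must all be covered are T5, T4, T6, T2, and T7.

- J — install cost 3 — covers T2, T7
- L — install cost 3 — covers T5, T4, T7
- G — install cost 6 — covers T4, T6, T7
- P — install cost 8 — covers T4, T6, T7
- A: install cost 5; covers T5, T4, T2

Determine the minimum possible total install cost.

Choose G and A: together they cover T5, T4, T6, T2, T7 — every target.
Total install cost: 6 + 5 = 11.

11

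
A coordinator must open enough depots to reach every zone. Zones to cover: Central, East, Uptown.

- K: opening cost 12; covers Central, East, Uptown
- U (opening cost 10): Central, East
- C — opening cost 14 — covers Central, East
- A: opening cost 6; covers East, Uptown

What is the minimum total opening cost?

12

The greedy cost-per-new-zone heuristic would pick A and U for 16, but a cheaper cover exists.
K alone covers Central, East, Uptown — every zone.
Total opening cost: 12.
No cover costs less than 12.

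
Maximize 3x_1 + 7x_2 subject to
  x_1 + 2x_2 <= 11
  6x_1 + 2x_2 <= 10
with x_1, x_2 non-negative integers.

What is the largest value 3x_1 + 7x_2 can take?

35

(x_1,x_2)=(0,5): 1·0+2·5=10≤11, 6·0+2·5=10≤10, objective 35.
(x_1,x_2)=(0,4): 1·0+2·4=8≤11, 6·0+2·4=8≤10, objective 28.
No feasible integer point exceeds 35.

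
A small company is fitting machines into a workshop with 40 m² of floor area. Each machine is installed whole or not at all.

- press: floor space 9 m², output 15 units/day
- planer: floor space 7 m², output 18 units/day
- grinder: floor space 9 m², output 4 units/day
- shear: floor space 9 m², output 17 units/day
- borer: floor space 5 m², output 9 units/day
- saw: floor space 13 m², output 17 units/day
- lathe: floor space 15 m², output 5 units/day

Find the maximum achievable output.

67

This is an integer program with binary decision variables.
Take press, planer, shear, and saw: floor space 9 + 7 + 9 + 13 = 38 ≤ 40, output 15 + 18 + 17 + 17 = 67.
No other feasible combination does better.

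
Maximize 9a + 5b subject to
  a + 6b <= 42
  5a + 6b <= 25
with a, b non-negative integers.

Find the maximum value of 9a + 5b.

(a,b)=(5,0): 1·5+6·0=5≤42, 5·5+6·0=25≤25, objective 45.
(a,b)=(4,0): 1·4+6·0=4≤42, 5·4+6·0=20≤25, objective 36.
The best lattice point is (5,0), giving 45.

45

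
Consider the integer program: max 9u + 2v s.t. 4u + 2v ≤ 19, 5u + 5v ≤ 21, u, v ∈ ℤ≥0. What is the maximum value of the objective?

36

(u,v)=(4,0) is feasible, giving 36.
(u,v)=(3,1) is feasible, giving 29.
(u,v)=(3,0) is feasible, giving 27.
Maximum is 36 at (u,v)=(4,0).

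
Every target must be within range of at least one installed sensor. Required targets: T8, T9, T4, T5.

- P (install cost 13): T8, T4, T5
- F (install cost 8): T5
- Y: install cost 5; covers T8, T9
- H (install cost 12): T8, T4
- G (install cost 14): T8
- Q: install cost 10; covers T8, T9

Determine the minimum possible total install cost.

18

Choose P and Y: together they cover T8, T9, T4, T5 — every target.
Total install cost: 13 + 5 = 18.
No cover costs less than 18.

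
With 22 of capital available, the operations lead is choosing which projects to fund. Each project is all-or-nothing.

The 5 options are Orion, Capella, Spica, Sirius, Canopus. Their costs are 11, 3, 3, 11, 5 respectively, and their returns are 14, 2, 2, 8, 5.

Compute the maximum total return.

Allowing fractional choices, the relaxed optimum would be about 23.4, but projects are indivisible.
Orion + Capella + Canopus: cost 11 + 3 + 5 = 19 ≤ 22, return 14 + 2 + 5 = 21.
Orion + Sirius: cost 11 + 11 = 22 ≤ 22, return 14 + 8 = 22.
Orion + Capella + Spica + Canopus: cost 11 + 3 + 3 + 5 = 22 ≤ 22, return 14 + 2 + 2 + 5 = 23.
Best is Orion, Capella, Spica, and Canopus with total return 23.

23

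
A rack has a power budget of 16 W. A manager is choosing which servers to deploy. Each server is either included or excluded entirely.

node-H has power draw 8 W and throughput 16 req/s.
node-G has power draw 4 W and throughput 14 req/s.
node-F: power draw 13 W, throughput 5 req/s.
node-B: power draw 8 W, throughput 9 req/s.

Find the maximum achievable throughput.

This is an integer program with binary decision variables.
Take node-H and node-G: power draw 8 + 4 = 12 ≤ 16, throughput 16 + 14 = 30.
No other feasible combination does better.

30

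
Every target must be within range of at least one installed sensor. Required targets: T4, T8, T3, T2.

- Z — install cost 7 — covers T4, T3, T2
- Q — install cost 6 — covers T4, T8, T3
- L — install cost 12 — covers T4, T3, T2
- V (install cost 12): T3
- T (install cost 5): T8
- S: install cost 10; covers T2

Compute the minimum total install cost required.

The greedy cost-per-new-target heuristic would pick Q and Z for 13, but a cheaper cover exists.
Choose Z and T: together they cover T4, T8, T3, T2 — every target.
Total install cost: 7 + 5 = 12.
No cover costs less than 12.

12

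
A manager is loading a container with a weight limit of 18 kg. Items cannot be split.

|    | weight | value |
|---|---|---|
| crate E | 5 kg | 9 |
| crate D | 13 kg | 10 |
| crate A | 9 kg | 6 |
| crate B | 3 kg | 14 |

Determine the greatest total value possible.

Take crate E, crate A, and crate B: weight 5 + 9 + 3 = 17 ≤ 18, value 9 + 6 + 14 = 29.
No other feasible combination does better.

29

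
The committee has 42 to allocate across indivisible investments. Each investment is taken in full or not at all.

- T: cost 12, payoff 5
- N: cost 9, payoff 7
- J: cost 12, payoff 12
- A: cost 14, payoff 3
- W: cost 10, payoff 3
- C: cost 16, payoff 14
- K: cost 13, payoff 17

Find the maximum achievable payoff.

43

Allowing fractional choices, the relaxed optimum would be about 43.8, but investments are indivisible.
J + C + K: cost 12 + 16 + 13 = 41 ≤ 42, payoff 12 + 14 + 17 = 43.
N + C + K: cost 9 + 16 + 13 = 38 ≤ 42, payoff 7 + 14 + 17 = 38.
N + J + K: cost 9 + 12 + 13 = 34 ≤ 42, payoff 7 + 12 + 17 = 36.
Best is J, C, and K with total payoff 43.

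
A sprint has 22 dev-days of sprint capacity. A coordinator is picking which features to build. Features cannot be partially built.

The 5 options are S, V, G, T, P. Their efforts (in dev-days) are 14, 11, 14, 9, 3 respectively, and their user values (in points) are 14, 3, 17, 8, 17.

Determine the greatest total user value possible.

Take G and P: effort 14 + 3 = 17 ≤ 22, user value 17 + 17 = 34.
No other feasible combination does better.

34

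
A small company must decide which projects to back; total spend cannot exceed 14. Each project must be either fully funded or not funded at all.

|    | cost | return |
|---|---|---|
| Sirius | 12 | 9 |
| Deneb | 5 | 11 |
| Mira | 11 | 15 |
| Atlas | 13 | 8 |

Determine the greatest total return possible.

15

This is a 0-1 knapsack instance.
Allowing fractional choices, the relaxed optimum would be about 23.3, but projects are indivisible.
Sirius: cost 12 ≤ 14, return 9.
Deneb: cost 5 ≤ 14, return 11.
Mira: cost 11 ≤ 14, return 15.
Best is Mira with total return 15.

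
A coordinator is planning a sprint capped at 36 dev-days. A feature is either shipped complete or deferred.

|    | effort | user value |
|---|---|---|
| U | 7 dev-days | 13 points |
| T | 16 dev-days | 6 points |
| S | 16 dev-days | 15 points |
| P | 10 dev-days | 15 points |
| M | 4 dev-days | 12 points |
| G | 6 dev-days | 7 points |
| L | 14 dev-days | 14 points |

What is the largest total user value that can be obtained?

54

Treat it as a binary knapsack problem.
Take U, P, M, and L: effort 7 + 10 + 4 + 14 = 35 ≤ 36, user value 13 + 15 + 12 + 14 = 54.
No other feasible combination does better.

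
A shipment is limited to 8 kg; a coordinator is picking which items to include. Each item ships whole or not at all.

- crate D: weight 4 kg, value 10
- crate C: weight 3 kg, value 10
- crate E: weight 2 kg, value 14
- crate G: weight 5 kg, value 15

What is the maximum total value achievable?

Take crate E and crate G: weight 2 + 5 = 7 ≤ 8, value 14 + 15 = 29.
No other feasible combination does better.

29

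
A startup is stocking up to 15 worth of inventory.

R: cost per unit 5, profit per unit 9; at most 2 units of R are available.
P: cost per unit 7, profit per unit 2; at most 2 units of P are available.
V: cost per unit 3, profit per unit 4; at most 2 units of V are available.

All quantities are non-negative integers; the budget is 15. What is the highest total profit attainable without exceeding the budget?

R has the best ratio (9/5); taking only R gives at most 2×9 = 18 (stopped by the supply cap of 2).
Mixing does better — 2×R and 1×V: cost 13 ≤ 15, profit 2·9 + 1·4 = 22.

22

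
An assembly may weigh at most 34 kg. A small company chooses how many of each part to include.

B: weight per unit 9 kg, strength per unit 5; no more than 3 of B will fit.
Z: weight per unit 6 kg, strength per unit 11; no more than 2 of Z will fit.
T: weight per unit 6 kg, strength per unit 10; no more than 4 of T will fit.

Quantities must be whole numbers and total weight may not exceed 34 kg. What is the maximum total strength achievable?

Z has the best ratio (11/6); taking only Z gives at most 2×11 = 22 (stopped by the supply cap of 2).
Mixing does better — 2×Z and 3×T: weight 30 ≤ 34, strength 2·11 + 3·10 = 52.

52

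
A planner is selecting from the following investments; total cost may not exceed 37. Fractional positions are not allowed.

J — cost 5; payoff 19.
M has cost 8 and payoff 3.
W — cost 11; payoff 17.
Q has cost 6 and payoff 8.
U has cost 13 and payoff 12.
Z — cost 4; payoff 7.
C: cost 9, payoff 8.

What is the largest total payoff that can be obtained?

Take J, W, Q, Z, and C: cost 5 + 11 + 6 + 4 + 9 = 35 ≤ 37, payoff 19 + 17 + 8 + 7 + 8 = 59.
No other feasible combination does better.

59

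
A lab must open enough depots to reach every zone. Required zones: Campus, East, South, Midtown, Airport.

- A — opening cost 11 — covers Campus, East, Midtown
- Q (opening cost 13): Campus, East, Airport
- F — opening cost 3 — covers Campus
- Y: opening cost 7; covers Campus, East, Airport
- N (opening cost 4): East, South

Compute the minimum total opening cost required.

The greedy cost-per-new-zone heuristic would pick N, F, Y, and A for 25, but a cheaper cover exists.
Choose A, Y, and N: together they cover Campus, East, South, Midtown, Airport — every zone.
Total opening cost: 11 + 7 + 4 = 22.
No cover costs less than 22.

22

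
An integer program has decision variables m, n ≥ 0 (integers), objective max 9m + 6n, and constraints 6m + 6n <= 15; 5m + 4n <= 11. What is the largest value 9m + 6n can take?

18

The continuous relaxation peaks at (2.2, 0) with value 19.80; rounding to a feasible lattice point costs some objective.
(m,n)=(2,0): 6·2+6·0=12≤15, 5·2+4·0=10≤11, objective 18.
(m,n)=(1,1): 6·1+6·1=12≤15, 5·1+4·1=9≤11, objective 15.
(m,n)=(1,0): 6·1+6·0=6≤15, 5·1+4·0=5≤11, objective 9.
The best lattice point is (2,0), giving 18.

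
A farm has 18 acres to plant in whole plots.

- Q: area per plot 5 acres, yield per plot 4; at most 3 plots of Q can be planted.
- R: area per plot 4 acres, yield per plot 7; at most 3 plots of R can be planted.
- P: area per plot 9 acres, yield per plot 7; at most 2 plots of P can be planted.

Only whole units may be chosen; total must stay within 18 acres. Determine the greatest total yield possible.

1×Q and 3×R: area 17 ≤ 18, yield 1·4 + 3·7 = 25.
2×Q and 2×R: area 18 ≤ 18, yield 2·4 + 2·7 = 22.
Best is 25.

25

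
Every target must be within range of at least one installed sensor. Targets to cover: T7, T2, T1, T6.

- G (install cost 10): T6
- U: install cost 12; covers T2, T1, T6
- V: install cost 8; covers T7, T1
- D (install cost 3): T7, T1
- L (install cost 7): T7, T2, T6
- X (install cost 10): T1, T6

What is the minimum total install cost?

This is an integer covering problem.
Choose D and L: together they cover T7, T2, T1, T6 — every target.
Total install cost: 3 + 7 = 10.
No cover costs less than 10.

10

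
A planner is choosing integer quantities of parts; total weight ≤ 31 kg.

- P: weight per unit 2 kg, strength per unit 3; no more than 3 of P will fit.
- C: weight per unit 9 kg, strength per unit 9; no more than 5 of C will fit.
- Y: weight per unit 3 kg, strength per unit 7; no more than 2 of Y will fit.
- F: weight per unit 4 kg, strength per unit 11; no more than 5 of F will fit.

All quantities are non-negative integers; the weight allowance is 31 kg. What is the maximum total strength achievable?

2×P, 2×Y, and 5×F: weight 30 ≤ 31, strength 2·3 + 2·7 + 5·11 = 75.
1×P, 2×Y, and 5×F: weight 28 ≤ 31, strength 1·3 + 2·7 + 5·11 = 72.
Best is 75.

75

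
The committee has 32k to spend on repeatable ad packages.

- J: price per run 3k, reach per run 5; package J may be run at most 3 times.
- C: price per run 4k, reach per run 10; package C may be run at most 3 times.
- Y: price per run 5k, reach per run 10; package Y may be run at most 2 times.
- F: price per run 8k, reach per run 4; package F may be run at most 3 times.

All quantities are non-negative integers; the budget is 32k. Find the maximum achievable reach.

C has the best ratio (10/4); taking only C gives at most 3×10 = 30 (stopped by the supply cap of 3).
Mixing does better — 3×J, 3×C, and 2×Y: price 31 ≤ 32, reach 3·5 + 3·10 + 2·10 = 65.

65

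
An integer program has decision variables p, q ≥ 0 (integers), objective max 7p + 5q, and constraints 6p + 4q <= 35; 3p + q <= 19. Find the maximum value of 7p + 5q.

42

(p,q)=(1,7) is feasible, giving 42.
(p,q)=(0,8) is feasible, giving 40.
(p,q)=(1,6) is feasible, giving 37.
(p,q)=(0,7) is feasible, giving 35.
The best lattice point is (1,7), giving 42.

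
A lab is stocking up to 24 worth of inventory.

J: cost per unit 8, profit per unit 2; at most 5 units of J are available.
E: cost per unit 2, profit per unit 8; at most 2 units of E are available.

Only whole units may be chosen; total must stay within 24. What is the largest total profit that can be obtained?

E has the best ratio (8/2); taking only E gives at most 2×8 = 16 (stopped by the supply cap of 2).
Mixing does better — 2×J and 2×E: cost 20 ≤ 24, profit 2·2 + 2·8 = 20.

20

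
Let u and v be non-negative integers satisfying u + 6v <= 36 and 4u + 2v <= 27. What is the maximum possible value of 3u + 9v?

(u,v)=(4,5): 1·4+6·5=34≤36, 4·4+2·5=26≤27, objective 57.
(u,v)=(3,5): 1·3+6·5=33≤36, 4·3+2·5=22≤27, objective 54.
(u,v)=(4,4): 1·4+6·4=28≤36, 4·4+2·4=24≤27, objective 48.
The best lattice point is (4,5), giving 57.

57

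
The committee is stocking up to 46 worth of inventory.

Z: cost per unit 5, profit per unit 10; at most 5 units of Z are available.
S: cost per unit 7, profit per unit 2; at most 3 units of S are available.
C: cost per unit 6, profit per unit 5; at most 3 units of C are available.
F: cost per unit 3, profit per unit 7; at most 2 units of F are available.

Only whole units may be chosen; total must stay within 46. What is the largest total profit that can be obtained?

74

F has the best ratio (7/3); taking only F gives at most 2×7 = 14 (stopped by the supply cap of 2).
Mixing does better — 5×Z, 2×C, and 2×F: cost 43 ≤ 46, profit 5·10 + 2·5 + 2·7 = 74.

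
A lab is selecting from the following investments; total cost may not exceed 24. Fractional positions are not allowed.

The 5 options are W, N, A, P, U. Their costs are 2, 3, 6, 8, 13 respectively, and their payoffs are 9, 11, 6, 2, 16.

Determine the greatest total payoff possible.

42

W + N + U: cost 2 + 3 + 13 = 18 ≤ 24, payoff 9 + 11 + 16 = 36.
W + N + A + U: cost 2 + 3 + 6 + 13 = 24 ≤ 24, payoff 9 + 11 + 6 + 16 = 42.
N + A + U: cost 3 + 6 + 13 = 22 ≤ 24, payoff 11 + 6 + 16 = 33.
Best is W, N, A, and U with total payoff 42.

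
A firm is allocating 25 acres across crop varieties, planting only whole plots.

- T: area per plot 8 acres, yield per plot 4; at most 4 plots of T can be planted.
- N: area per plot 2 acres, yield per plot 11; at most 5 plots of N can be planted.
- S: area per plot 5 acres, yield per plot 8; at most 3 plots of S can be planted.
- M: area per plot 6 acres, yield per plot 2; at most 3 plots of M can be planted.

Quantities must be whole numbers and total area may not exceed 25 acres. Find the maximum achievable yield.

79

N has the best ratio (11/2); taking only N gives at most 5×11 = 55 (stopped by the supply cap of 5).
Mixing does better — 5×N and 3×S: area 25 ≤ 25, yield 5·11 + 3·8 = 79.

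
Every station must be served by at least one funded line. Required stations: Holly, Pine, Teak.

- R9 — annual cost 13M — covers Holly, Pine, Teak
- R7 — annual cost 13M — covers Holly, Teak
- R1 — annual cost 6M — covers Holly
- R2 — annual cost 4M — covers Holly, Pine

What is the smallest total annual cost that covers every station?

13

This is an integer covering problem.
The greedy cost-per-new-station heuristic would pick R2 and R9 for 17, but a cheaper cover exists.
R9 alone covers Holly, Pine, Teak — every station.
Total annual cost: 13.
No cover costs less than 13.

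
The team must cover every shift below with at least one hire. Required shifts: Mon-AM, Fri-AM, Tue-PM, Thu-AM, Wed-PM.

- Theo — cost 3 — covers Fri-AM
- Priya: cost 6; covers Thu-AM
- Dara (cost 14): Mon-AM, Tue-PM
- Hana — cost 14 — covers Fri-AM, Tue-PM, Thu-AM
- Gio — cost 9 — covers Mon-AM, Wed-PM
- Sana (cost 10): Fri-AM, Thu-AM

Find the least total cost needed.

23

The greedy cost-per-new-shift heuristic would pick Theo, Gio, Priya, and Dara for 32, but a cheaper cover exists.
Choose Hana and Gio: together they cover Mon-AM, Fri-AM, Tue-PM, Thu-AM, Wed-PM — every shift.
Total cost: 14 + 9 = 23.
No cover costs less than 23.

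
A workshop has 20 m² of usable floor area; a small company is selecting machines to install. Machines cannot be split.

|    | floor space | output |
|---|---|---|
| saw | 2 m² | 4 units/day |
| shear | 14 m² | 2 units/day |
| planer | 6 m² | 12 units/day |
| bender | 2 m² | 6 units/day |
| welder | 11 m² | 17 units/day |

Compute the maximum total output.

Allowing fractional choices, the relaxed optimum would be about 37.5, but machines are indivisible.
saw + planer + welder: floor space 2 + 6 + 11 = 19 ≤ 20, output 4 + 12 + 17 = 33.
planer + bender + welder: floor space 6 + 2 + 11 = 19 ≤ 20, output 12 + 6 + 17 = 35.
Best is planer, bender, and welder with total output 35.

35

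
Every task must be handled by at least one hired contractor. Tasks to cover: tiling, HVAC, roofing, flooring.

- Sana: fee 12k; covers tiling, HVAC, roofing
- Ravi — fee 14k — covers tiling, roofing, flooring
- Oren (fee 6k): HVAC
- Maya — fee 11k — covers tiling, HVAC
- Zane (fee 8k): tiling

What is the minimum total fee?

This is an integer covering problem.
The greedy cost-per-new-task heuristic would pick Sana and Ravi for 26, but a cheaper cover exists.
Choose Ravi and Oren: together they cover tiling, HVAC, roofing, flooring — every task.
Total fee: 14 + 6 = 20.
No cover costs less than 20.

20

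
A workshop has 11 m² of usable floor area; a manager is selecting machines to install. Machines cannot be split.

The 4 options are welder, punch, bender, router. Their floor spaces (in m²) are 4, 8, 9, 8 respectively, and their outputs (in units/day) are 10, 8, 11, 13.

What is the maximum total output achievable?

Allowing fractional choices, the relaxed optimum would be about 21.4, but machines are indivisible.
router: floor space 8 ≤ 11, output 13.
bender: floor space 9 ≤ 11, output 11.
Best is router with total output 13.

13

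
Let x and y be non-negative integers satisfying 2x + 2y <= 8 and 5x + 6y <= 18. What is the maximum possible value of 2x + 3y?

9

(x,y)=(0,3) is feasible, giving 9.
(x,y)=(1,2) is feasible, giving 8.
(x,y)=(0,2) is feasible, giving 6.
The best lattice point is (0,3), giving 9.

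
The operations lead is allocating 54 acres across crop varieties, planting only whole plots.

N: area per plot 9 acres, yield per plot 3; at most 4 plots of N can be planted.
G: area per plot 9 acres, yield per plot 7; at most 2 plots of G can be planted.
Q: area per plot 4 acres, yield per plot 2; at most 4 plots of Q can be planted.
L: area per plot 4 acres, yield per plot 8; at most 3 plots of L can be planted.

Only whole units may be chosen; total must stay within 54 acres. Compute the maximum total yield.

L has the best ratio (8/4); taking only L gives at most 3×8 = 24 (stopped by the supply cap of 3).
Mixing does better — 1×N, 2×G, 3×Q, and 3×L: area 51 ≤ 54, yield 1·3 + 2·7 + 3·2 + 3·8 = 47.

47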